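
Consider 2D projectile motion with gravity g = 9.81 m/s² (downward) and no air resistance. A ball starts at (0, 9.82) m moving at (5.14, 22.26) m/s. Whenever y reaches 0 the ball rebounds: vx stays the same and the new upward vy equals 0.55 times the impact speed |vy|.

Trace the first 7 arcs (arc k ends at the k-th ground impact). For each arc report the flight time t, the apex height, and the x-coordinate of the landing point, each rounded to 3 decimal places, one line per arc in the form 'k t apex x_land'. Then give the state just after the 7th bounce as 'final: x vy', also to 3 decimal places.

Arc 1: start y=9.820, vy=22.260 → t=4.943, apex=35.075, x_land=25.408, impact vy=-26.233
  bounce: vy ← 0.55·26.233 = 14.428
Arc 2: start y=0.000, vy=14.428 → t=2.942, apex=10.610, x_land=40.528, impact vy=-14.428
  bounce: vy ← 0.55·14.428 = 7.936
Arc 3: start y=0.000, vy=7.936 → t=1.618, apex=3.210, x_land=48.843, impact vy=-7.936
  bounce: vy ← 0.55·7.936 = 4.365
Arc 4: start y=0.000, vy=4.365 → t=0.890, apex=0.971, x_land=53.417, impact vy=-4.365
  bounce: vy ← 0.55·4.365 = 2.400
Arc 5: start y=0.000, vy=2.400 → t=0.489, apex=0.294, x_land=55.933, impact vy=-2.400
  bounce: vy ← 0.55·2.400 = 1.320
Arc 6: start y=0.000, vy=1.320 → t=0.269, apex=0.089, x_land=57.316, impact vy=-1.320
  bounce: vy ← 0.55·1.320 = 0.726
Arc 7: start y=0.000, vy=0.726 → t=0.148, apex=0.027, x_land=58.077, impact vy=-0.726
  bounce: vy ← 0.55·0.726 = 0.399

1 4.943 35.075 25.408
2 2.942 10.610 40.528
3 1.618 3.210 48.843
4 0.890 0.971 53.417
5 0.489 0.294 55.933
6 0.269 0.089 57.316
7 0.148 0.027 58.077
final: 58.077 0.399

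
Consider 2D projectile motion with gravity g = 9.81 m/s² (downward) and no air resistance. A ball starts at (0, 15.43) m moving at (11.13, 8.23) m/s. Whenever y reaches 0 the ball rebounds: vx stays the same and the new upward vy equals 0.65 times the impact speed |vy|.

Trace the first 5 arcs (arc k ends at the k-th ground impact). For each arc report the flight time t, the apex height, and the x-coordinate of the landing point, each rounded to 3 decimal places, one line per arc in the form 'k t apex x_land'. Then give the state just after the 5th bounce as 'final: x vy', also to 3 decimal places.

Arc 1: start y=15.430, vy=8.230 → t=2.801, apex=18.882, x_land=31.175, impact vy=-19.248
  bounce: vy ← 0.65·19.248 = 12.511
Arc 2: start y=0.000, vy=12.511 → t=2.551, apex=7.978, x_land=59.564, impact vy=-12.511
  bounce: vy ← 0.65·12.511 = 8.132
Arc 3: start y=0.000, vy=8.132 → t=1.658, apex=3.371, x_land=78.016, impact vy=-8.132
  bounce: vy ← 0.65·8.132 = 5.286
Arc 4: start y=0.000, vy=5.286 → t=1.078, apex=1.424, x_land=90.010, impact vy=-5.286
  bounce: vy ← 0.65·5.286 = 3.436
Arc 5: start y=0.000, vy=3.436 → t=0.700, apex=0.602, x_land=97.807, impact vy=-3.436
  bounce: vy ← 0.65·3.436 = 2.233

1 2.801 18.882 31.175
2 2.551 7.978 59.564
3 1.658 3.371 78.016
4 1.078 1.424 90.010
5 0.700 0.602 97.807
final: 97.807 2.233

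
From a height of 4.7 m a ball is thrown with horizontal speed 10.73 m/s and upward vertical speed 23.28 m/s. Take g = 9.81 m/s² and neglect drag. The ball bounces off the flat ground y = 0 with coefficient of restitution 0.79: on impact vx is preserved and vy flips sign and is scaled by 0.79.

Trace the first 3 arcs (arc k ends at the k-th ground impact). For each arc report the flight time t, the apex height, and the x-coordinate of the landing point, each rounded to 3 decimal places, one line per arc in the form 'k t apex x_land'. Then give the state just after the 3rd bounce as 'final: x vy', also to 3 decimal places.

1 4.940 32.323 53.008
2 4.056 20.173 96.528
3 3.204 12.590 130.909
final: 130.909 12.416

Arc 1: start y=4.700, vy=23.280 → t=4.940, apex=32.323, x_land=53.008, impact vy=-25.183
  bounce: vy ← 0.79·25.183 = 19.894
Arc 2: start y=0.000, vy=19.894 → t=4.056, apex=20.173, x_land=96.528, impact vy=-19.894
  bounce: vy ← 0.79·19.894 = 15.717
Arc 3: start y=0.000, vy=15.717 → t=3.204, apex=12.590, x_land=130.909, impact vy=-15.717
  bounce: vy ← 0.79·15.717 = 12.416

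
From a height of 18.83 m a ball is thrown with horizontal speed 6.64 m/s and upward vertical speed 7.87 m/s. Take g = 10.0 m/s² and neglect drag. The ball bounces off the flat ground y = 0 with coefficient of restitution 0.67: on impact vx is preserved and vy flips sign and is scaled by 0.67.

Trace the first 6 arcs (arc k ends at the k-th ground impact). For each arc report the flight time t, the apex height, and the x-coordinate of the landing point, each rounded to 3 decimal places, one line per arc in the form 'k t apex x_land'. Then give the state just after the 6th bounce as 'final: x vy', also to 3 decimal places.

Arc 1: start y=18.830, vy=7.870 → t=2.881, apex=21.927, x_land=19.131, impact vy=-20.941
  bounce: vy ← 0.67·20.941 = 14.031
Arc 2: start y=0.000, vy=14.031 → t=2.806, apex=9.843, x_land=37.763, impact vy=-14.031
  bounce: vy ← 0.67·14.031 = 9.401
Arc 3: start y=0.000, vy=9.401 → t=1.880, apex=4.419, x_land=50.247, impact vy=-9.401
  bounce: vy ← 0.67·9.401 = 6.298
Arc 4: start y=0.000, vy=6.298 → t=1.260, apex=1.983, x_land=58.612, impact vy=-6.298
  bounce: vy ← 0.67·6.298 = 4.220
Arc 5: start y=0.000, vy=4.220 → t=0.844, apex=0.890, x_land=64.216, impact vy=-4.220
  bounce: vy ← 0.67·4.220 = 2.827
Arc 6: start y=0.000, vy=2.827 → t=0.565, apex=0.400, x_land=67.970, impact vy=-2.827
  bounce: vy ← 0.67·2.827 = 1.894

1 2.881 21.927 19.131
2 2.806 9.843 37.763
3 1.880 4.419 50.247
4 1.260 1.983 58.612
5 0.844 0.890 64.216
6 0.565 0.400 67.970
final: 67.970 1.894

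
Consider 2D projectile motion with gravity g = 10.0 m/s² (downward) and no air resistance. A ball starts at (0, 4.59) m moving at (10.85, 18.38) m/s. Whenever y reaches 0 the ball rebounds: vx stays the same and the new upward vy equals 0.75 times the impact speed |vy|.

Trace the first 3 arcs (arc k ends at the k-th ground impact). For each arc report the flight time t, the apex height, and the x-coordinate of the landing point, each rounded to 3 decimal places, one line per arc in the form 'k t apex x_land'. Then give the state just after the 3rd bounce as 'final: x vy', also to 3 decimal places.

Arc 1: start y=4.590, vy=18.380 → t=3.911, apex=21.481, x_land=42.432, impact vy=-20.727
  bounce: vy ← 0.75·20.727 = 15.546
Arc 2: start y=0.000, vy=15.546 → t=3.109, apex=12.083, x_land=76.165, impact vy=-15.546
  bounce: vy ← 0.75·15.546 = 11.659
Arc 3: start y=0.000, vy=11.659 → t=2.332, apex=6.797, x_land=101.466, impact vy=-11.659
  bounce: vy ← 0.75·11.659 = 8.744

1 3.911 21.481 42.432
2 3.109 12.083 76.165
3 2.332 6.797 101.466
final: 101.466 8.744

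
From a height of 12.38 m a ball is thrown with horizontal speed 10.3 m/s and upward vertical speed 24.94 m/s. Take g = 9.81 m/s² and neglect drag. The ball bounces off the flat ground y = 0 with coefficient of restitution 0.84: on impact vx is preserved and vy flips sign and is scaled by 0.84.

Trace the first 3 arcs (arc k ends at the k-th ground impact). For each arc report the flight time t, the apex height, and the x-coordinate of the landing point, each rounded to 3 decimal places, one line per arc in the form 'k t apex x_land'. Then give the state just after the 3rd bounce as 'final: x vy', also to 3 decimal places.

Arc 1: start y=12.380, vy=24.940 → t=5.540, apex=44.083, x_land=57.064, impact vy=-29.409
  bounce: vy ← 0.84·29.409 = 24.704
Arc 2: start y=0.000, vy=24.704 → t=5.036, apex=31.105, x_land=108.939, impact vy=-24.704
  bounce: vy ← 0.84·24.704 = 20.751
Arc 3: start y=0.000, vy=20.751 → t=4.231, apex=21.947, x_land=152.514, impact vy=-20.751
  bounce: vy ← 0.84·20.751 = 17.431

1 5.540 44.083 57.064
2 5.036 31.105 108.939
3 4.231 21.947 152.514
final: 152.514 17.431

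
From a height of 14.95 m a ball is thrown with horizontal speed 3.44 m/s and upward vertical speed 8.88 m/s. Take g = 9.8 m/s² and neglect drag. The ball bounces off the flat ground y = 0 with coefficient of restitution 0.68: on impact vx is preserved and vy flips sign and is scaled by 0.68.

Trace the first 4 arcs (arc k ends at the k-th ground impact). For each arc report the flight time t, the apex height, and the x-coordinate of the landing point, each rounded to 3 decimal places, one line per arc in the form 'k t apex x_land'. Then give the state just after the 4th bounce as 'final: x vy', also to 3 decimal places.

Arc 1: start y=14.950, vy=8.880 → t=2.874, apex=18.973, x_land=9.886, impact vy=-19.284
  bounce: vy ← 0.68·19.284 = 13.113
Arc 2: start y=0.000, vy=13.113 → t=2.676, apex=8.773, x_land=19.092, impact vy=-13.113
  bounce: vy ← 0.68·13.113 = 8.917
Arc 3: start y=0.000, vy=8.917 → t=1.820, apex=4.057, x_land=25.352, impact vy=-8.917
  bounce: vy ← 0.68·8.917 = 6.064
Arc 4: start y=0.000, vy=6.064 → t=1.237, apex=1.876, x_land=29.609, impact vy=-6.064
  bounce: vy ← 0.68·6.064 = 4.123

1 2.874 18.973 9.886
2 2.676 8.773 19.092
3 1.820 4.057 25.352
4 1.237 1.876 29.609
final: 29.609 4.123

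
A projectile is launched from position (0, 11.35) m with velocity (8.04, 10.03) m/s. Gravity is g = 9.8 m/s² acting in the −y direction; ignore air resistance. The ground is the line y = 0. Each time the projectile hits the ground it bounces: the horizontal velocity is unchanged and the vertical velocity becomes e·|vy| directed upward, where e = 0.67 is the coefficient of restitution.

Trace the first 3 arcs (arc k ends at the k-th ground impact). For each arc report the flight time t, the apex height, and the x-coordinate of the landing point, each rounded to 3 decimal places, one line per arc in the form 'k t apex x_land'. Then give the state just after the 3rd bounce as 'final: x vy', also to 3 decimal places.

Arc 1: start y=11.350, vy=10.030 → t=2.858, apex=16.483, x_land=22.975, impact vy=-17.974
  bounce: vy ← 0.67·17.974 = 12.043
Arc 2: start y=0.000, vy=12.043 → t=2.458, apex=7.399, x_land=42.734, impact vy=-12.043
  bounce: vy ← 0.67·12.043 = 8.068
Arc 3: start y=0.000, vy=8.068 → t=1.647, apex=3.321, x_land=55.973, impact vy=-8.068
  bounce: vy ← 0.67·8.068 = 5.406

1 2.858 16.483 22.975
2 2.458 7.399 42.734
3 1.647 3.321 55.973
final: 55.973 5.406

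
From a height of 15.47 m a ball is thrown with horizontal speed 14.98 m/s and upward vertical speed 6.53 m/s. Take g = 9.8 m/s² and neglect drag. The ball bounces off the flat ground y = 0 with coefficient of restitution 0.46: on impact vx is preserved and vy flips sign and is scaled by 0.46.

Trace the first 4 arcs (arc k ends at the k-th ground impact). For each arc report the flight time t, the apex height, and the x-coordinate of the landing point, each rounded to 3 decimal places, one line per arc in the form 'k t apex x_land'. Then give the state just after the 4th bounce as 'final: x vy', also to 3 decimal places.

1 2.564 17.646 38.409
2 1.746 3.734 64.561
3 0.803 0.790 76.592
4 0.369 0.167 82.126
final: 82.126 0.833

Arc 1: start y=15.470, vy=6.530 → t=2.564, apex=17.646, x_land=38.409, impact vy=-18.597
  bounce: vy ← 0.46·18.597 = 8.555
Arc 2: start y=0.000, vy=8.555 → t=1.746, apex=3.734, x_land=64.561, impact vy=-8.555
  bounce: vy ← 0.46·8.555 = 3.935
Arc 3: start y=0.000, vy=3.935 → t=0.803, apex=0.790, x_land=76.592, impact vy=-3.935
  bounce: vy ← 0.46·3.935 = 1.810
Arc 4: start y=0.000, vy=1.810 → t=0.369, apex=0.167, x_land=82.126, impact vy=-1.810
  bounce: vy ← 0.46·1.810 = 0.833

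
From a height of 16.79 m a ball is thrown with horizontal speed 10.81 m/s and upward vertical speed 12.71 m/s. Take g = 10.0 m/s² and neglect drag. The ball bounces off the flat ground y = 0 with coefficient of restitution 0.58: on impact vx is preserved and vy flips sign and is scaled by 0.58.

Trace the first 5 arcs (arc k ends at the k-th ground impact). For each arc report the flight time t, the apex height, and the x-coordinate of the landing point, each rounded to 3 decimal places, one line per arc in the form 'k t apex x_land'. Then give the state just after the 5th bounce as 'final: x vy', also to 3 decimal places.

1 3.501 24.867 37.847
2 2.587 8.365 65.812
3 1.500 2.814 82.032
4 0.870 0.947 91.439
5 0.505 0.318 96.895
final: 96.895 1.464

Arc 1: start y=16.790, vy=12.710 → t=3.501, apex=24.867, x_land=37.847, impact vy=-22.301
  bounce: vy ← 0.58·22.301 = 12.935
Arc 2: start y=0.000, vy=12.935 → t=2.587, apex=8.365, x_land=65.812, impact vy=-12.935
  bounce: vy ← 0.58·12.935 = 7.502
Arc 3: start y=0.000, vy=7.502 → t=1.500, apex=2.814, x_land=82.032, impact vy=-7.502
  bounce: vy ← 0.58·7.502 = 4.351
Arc 4: start y=0.000, vy=4.351 → t=0.870, apex=0.947, x_land=91.439, impact vy=-4.351
  bounce: vy ← 0.58·4.351 = 2.524
Arc 5: start y=0.000, vy=2.524 → t=0.505, apex=0.318, x_land=96.895, impact vy=-2.524
  bounce: vy ← 0.58·2.524 = 1.464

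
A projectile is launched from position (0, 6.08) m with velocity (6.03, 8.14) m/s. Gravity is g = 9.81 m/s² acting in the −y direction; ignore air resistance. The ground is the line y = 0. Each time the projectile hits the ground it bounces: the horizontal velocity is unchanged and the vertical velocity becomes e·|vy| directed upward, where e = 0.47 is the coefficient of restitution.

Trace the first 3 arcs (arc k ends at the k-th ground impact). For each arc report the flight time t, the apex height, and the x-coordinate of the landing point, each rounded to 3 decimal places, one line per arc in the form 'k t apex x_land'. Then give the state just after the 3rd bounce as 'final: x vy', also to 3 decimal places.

Arc 1: start y=6.080, vy=8.140 → t=2.218, apex=9.457, x_land=13.376, impact vy=-13.622
  bounce: vy ← 0.47·13.622 = 6.402
Arc 2: start y=0.000, vy=6.402 → t=1.305, apex=2.089, x_land=21.247, impact vy=-6.402
  bounce: vy ← 0.47·6.402 = 3.009
Arc 3: start y=0.000, vy=3.009 → t=0.613, apex=0.461, x_land=24.946, impact vy=-3.009
  bounce: vy ← 0.47·3.009 = 1.414

1 2.218 9.457 13.376
2 1.305 2.089 21.247
3 0.613 0.461 24.946
final: 24.946 1.414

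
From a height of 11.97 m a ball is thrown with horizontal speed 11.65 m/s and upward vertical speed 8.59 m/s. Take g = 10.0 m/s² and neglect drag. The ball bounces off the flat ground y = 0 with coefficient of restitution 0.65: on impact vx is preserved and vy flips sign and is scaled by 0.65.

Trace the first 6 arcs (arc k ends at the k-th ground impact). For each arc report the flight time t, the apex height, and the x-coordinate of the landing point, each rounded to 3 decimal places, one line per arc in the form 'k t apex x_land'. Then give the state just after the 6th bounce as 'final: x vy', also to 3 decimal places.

Arc 1: start y=11.970, vy=8.590 → t=2.629, apex=15.659, x_land=30.624, impact vy=-17.697
  bounce: vy ← 0.65·17.697 = 11.503
Arc 2: start y=0.000, vy=11.503 → t=2.301, apex=6.616, x_land=57.427, impact vy=-11.503
  bounce: vy ← 0.65·11.503 = 7.477
Arc 3: start y=0.000, vy=7.477 → t=1.495, apex=2.795, x_land=74.848, impact vy=-7.477
  bounce: vy ← 0.65·7.477 = 4.860
Arc 4: start y=0.000, vy=4.860 → t=0.972, apex=1.181, x_land=86.172, impact vy=-4.860
  bounce: vy ← 0.65·4.860 = 3.159
Arc 5: start y=0.000, vy=3.159 → t=0.632, apex=0.499, x_land=93.533, impact vy=-3.159
  bounce: vy ← 0.65·3.159 = 2.053
Arc 6: start y=0.000, vy=2.053 → t=0.411, apex=0.211, x_land=98.317, impact vy=-2.053
  bounce: vy ← 0.65·2.053 = 1.335

1 2.629 15.659 30.624
2 2.301 6.616 57.427
3 1.495 2.795 74.848
4 0.972 1.181 86.172
5 0.632 0.499 93.533
6 0.411 0.211 98.317
final: 98.317 1.335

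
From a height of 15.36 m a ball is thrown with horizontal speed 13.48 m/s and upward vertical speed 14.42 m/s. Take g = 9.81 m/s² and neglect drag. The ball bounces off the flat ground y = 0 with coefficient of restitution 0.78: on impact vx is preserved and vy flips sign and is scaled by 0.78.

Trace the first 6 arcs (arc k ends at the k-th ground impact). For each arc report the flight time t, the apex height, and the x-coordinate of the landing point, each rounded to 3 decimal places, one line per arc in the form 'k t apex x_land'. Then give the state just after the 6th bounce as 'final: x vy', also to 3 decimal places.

1 3.770 25.958 50.825
2 3.589 15.793 99.201
3 2.799 9.608 136.935
4 2.183 5.846 166.367
5 1.703 3.557 189.324
6 1.328 2.164 207.230
final: 207.230 5.082

Arc 1: start y=15.360, vy=14.420 → t=3.770, apex=25.958, x_land=50.825, impact vy=-22.568
  bounce: vy ← 0.78·22.568 = 17.603
Arc 2: start y=0.000, vy=17.603 → t=3.589, apex=15.793, x_land=99.201, impact vy=-17.603
  bounce: vy ← 0.78·17.603 = 13.730
Arc 3: start y=0.000, vy=13.730 → t=2.799, apex=9.608, x_land=136.935, impact vy=-13.730
  bounce: vy ← 0.78·13.730 = 10.710
Arc 4: start y=0.000, vy=10.710 → t=2.183, apex=5.846, x_land=166.367, impact vy=-10.710
  bounce: vy ← 0.78·10.710 = 8.353
Arc 5: start y=0.000, vy=8.353 → t=1.703, apex=3.557, x_land=189.324, impact vy=-8.353
  bounce: vy ← 0.78·8.353 = 6.516
Arc 6: start y=0.000, vy=6.516 → t=1.328, apex=2.164, x_land=207.230, impact vy=-6.516
  bounce: vy ← 0.78·6.516 = 5.082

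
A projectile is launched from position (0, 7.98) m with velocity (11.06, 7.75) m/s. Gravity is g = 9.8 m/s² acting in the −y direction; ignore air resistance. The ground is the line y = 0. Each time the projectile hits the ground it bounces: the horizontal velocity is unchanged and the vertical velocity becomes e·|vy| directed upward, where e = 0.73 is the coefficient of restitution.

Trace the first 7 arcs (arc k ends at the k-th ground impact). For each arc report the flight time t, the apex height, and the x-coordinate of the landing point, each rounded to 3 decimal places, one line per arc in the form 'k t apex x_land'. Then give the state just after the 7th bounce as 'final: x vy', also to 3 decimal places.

1 2.292 11.044 25.351
2 2.192 5.886 49.594
3 1.600 3.136 67.291
4 1.168 1.671 80.210
5 0.853 0.891 89.641
6 0.622 0.475 96.525
7 0.454 0.253 101.551
final: 101.551 1.625

Arc 1: start y=7.980, vy=7.750 → t=2.292, apex=11.044, x_land=25.351, impact vy=-14.713
  bounce: vy ← 0.73·14.713 = 10.740
Arc 2: start y=0.000, vy=10.740 → t=2.192, apex=5.886, x_land=49.594, impact vy=-10.740
  bounce: vy ← 0.73·10.740 = 7.841
Arc 3: start y=0.000, vy=7.841 → t=1.600, apex=3.136, x_land=67.291, impact vy=-7.841
  bounce: vy ← 0.73·7.841 = 5.724
Arc 4: start y=0.000, vy=5.724 → t=1.168, apex=1.671, x_land=80.210, impact vy=-5.724
  bounce: vy ← 0.73·5.724 = 4.178
Arc 5: start y=0.000, vy=4.178 → t=0.853, apex=0.891, x_land=89.641, impact vy=-4.178
  bounce: vy ← 0.73·4.178 = 3.050
Arc 6: start y=0.000, vy=3.050 → t=0.622, apex=0.475, x_land=96.525, impact vy=-3.050
  bounce: vy ← 0.73·3.050 = 2.227
Arc 7: start y=0.000, vy=2.227 → t=0.454, apex=0.253, x_land=101.551, impact vy=-2.227
  bounce: vy ← 0.73·2.227 = 1.625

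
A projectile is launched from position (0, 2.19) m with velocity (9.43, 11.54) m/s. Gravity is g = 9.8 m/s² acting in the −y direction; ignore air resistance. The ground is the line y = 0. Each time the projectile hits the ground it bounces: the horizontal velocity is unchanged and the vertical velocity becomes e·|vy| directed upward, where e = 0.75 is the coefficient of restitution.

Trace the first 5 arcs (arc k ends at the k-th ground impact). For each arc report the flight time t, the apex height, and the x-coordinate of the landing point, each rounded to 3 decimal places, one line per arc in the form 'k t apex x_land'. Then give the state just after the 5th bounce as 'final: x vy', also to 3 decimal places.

1 2.532 8.984 23.873
2 2.031 5.054 43.027
3 1.523 2.843 57.392
4 1.143 1.599 68.166
5 0.857 0.899 76.247
final: 76.247 3.149

Arc 1: start y=2.190, vy=11.540 → t=2.532, apex=8.984, x_land=23.873, impact vy=-13.270
  bounce: vy ← 0.75·13.270 = 9.953
Arc 2: start y=0.000, vy=9.953 → t=2.031, apex=5.054, x_land=43.027, impact vy=-9.953
  bounce: vy ← 0.75·9.953 = 7.464
Arc 3: start y=0.000, vy=7.464 → t=1.523, apex=2.843, x_land=57.392, impact vy=-7.464
  bounce: vy ← 0.75·7.464 = 5.598
Arc 4: start y=0.000, vy=5.598 → t=1.143, apex=1.599, x_land=68.166, impact vy=-5.598
  bounce: vy ← 0.75·5.598 = 4.199
Arc 5: start y=0.000, vy=4.199 → t=0.857, apex=0.899, x_land=76.247, impact vy=-4.199
  bounce: vy ← 0.75·4.199 = 3.149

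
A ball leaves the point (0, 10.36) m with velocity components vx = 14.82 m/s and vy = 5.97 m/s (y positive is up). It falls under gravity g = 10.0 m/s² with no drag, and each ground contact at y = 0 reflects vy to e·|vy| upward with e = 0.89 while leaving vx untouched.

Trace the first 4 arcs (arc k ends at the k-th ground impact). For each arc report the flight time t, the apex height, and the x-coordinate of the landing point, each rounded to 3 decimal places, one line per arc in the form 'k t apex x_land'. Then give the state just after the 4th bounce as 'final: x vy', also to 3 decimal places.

1 2.155 12.142 31.942
2 2.774 9.618 73.050
3 2.469 7.618 109.637
4 2.197 6.034 142.199
final: 142.199 9.777

Arc 1: start y=10.360, vy=5.970 → t=2.155, apex=12.142, x_land=31.942, impact vy=-15.583
  bounce: vy ← 0.89·15.583 = 13.869
Arc 2: start y=0.000, vy=13.869 → t=2.774, apex=9.618, x_land=73.050, impact vy=-13.869
  bounce: vy ← 0.89·13.869 = 12.344
Arc 3: start y=0.000, vy=12.344 → t=2.469, apex=7.618, x_land=109.637, impact vy=-12.344
  bounce: vy ← 0.89·12.344 = 10.986
Arc 4: start y=0.000, vy=10.986 → t=2.197, apex=6.034, x_land=142.199, impact vy=-10.986
  bounce: vy ← 0.89·10.986 = 9.777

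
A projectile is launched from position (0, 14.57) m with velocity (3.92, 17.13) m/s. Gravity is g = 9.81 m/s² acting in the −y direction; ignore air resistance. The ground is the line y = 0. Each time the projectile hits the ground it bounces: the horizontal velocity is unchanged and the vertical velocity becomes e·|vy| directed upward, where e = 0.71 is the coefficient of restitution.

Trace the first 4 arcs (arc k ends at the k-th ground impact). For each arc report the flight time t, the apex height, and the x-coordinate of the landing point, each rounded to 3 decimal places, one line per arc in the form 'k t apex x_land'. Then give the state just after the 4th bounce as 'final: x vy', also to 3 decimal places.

1 4.200 29.526 16.463
2 3.484 14.884 30.120
3 2.474 7.503 39.816
4 1.756 3.782 46.701
final: 46.701 6.116

Arc 1: start y=14.570, vy=17.130 → t=4.200, apex=29.526, x_land=16.463, impact vy=-24.069
  bounce: vy ← 0.71·24.069 = 17.089
Arc 2: start y=0.000, vy=17.089 → t=3.484, apex=14.884, x_land=30.120, impact vy=-17.089
  bounce: vy ← 0.71·17.089 = 12.133
Arc 3: start y=0.000, vy=12.133 → t=2.474, apex=7.503, x_land=39.816, impact vy=-12.133
  bounce: vy ← 0.71·12.133 = 8.614
Arc 4: start y=0.000, vy=8.614 → t=1.756, apex=3.782, x_land=46.701, impact vy=-8.614
  bounce: vy ← 0.71·8.614 = 6.116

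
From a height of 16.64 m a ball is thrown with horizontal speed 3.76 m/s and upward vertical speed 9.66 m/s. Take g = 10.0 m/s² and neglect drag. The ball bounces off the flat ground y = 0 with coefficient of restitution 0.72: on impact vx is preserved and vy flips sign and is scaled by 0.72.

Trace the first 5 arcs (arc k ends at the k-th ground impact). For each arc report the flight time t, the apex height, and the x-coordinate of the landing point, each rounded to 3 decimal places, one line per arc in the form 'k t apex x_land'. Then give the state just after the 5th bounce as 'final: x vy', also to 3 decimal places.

Arc 1: start y=16.640, vy=9.660 → t=3.030, apex=21.306, x_land=11.394, impact vy=-20.643
  bounce: vy ← 0.72·20.643 = 14.863
Arc 2: start y=0.000, vy=14.863 → t=2.973, apex=11.045, x_land=22.570, impact vy=-14.863
  bounce: vy ← 0.72·14.863 = 10.701
Arc 3: start y=0.000, vy=10.701 → t=2.140, apex=5.726, x_land=30.618, impact vy=-10.701
  bounce: vy ← 0.72·10.701 = 7.705
Arc 4: start y=0.000, vy=7.705 → t=1.541, apex=2.968, x_land=36.412, impact vy=-7.705
  bounce: vy ← 0.72·7.705 = 5.547
Arc 5: start y=0.000, vy=5.547 → t=1.109, apex=1.539, x_land=40.583, impact vy=-5.547
  bounce: vy ← 0.72·5.547 = 3.994

1 3.030 21.306 11.394
2 2.973 11.045 22.570
3 2.140 5.726 30.618
4 1.541 2.968 36.412
5 1.109 1.539 40.583
final: 40.583 3.994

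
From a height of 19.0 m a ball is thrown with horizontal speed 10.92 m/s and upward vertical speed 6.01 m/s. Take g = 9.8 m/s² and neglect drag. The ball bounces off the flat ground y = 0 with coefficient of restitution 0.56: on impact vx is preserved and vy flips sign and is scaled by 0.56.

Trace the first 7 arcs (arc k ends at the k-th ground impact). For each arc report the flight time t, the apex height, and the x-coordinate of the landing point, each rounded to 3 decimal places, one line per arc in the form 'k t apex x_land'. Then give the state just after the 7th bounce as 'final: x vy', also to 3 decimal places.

1 2.676 20.843 29.219
2 2.310 6.536 54.443
3 1.294 2.050 68.569
4 0.724 0.643 76.479
5 0.406 0.202 80.909
6 0.227 0.063 83.390
7 0.127 0.020 84.779
final: 84.779 0.349

Arc 1: start y=19.000, vy=6.010 → t=2.676, apex=20.843, x_land=29.219, impact vy=-20.212
  bounce: vy ← 0.56·20.212 = 11.319
Arc 2: start y=0.000, vy=11.319 → t=2.310, apex=6.536, x_land=54.443, impact vy=-11.319
  bounce: vy ← 0.56·11.319 = 6.338
Arc 3: start y=0.000, vy=6.338 → t=1.294, apex=2.050, x_land=68.569, impact vy=-6.338
  bounce: vy ← 0.56·6.338 = 3.550
Arc 4: start y=0.000, vy=3.550 → t=0.724, apex=0.643, x_land=76.479, impact vy=-3.550
  bounce: vy ← 0.56·3.550 = 1.988
Arc 5: start y=0.000, vy=1.988 → t=0.406, apex=0.202, x_land=80.909, impact vy=-1.988
  bounce: vy ← 0.56·1.988 = 1.113
Arc 6: start y=0.000, vy=1.113 → t=0.227, apex=0.063, x_land=83.390, impact vy=-1.113
  bounce: vy ← 0.56·1.113 = 0.623
Arc 7: start y=0.000, vy=0.623 → t=0.127, apex=0.020, x_land=84.779, impact vy=-0.623
  bounce: vy ← 0.56·0.623 = 0.349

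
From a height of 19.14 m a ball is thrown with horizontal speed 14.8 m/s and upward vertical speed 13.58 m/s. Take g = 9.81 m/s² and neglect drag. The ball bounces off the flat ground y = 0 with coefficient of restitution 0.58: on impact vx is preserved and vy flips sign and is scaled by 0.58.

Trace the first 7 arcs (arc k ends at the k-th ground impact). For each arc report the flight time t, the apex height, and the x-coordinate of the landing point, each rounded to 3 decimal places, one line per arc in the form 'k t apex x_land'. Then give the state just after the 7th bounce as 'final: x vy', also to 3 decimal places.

Arc 1: start y=19.140, vy=13.580 → t=3.796, apex=28.539, x_land=56.187, impact vy=-23.663
  bounce: vy ← 0.58·23.663 = 13.725
Arc 2: start y=0.000, vy=13.725 → t=2.798, apex=9.601, x_land=97.599, impact vy=-13.725
  bounce: vy ← 0.58·13.725 = 7.960
Arc 3: start y=0.000, vy=7.960 → t=1.623, apex=3.230, x_land=121.618, impact vy=-7.960
  bounce: vy ← 0.58·7.960 = 4.617
Arc 4: start y=0.000, vy=4.617 → t=0.941, apex=1.086, x_land=135.549, impact vy=-4.617
  bounce: vy ← 0.58·4.617 = 2.678
Arc 5: start y=0.000, vy=2.678 → t=0.546, apex=0.365, x_land=143.629, impact vy=-2.678
  bounce: vy ← 0.58·2.678 = 1.553
Arc 6: start y=0.000, vy=1.553 → t=0.317, apex=0.123, x_land=148.315, impact vy=-1.553
  bounce: vy ← 0.58·1.553 = 0.901
Arc 7: start y=0.000, vy=0.901 → t=0.184, apex=0.041, x_land=151.033, impact vy=-0.901
  bounce: vy ← 0.58·0.901 = 0.522

1 3.796 28.539 56.187
2 2.798 9.601 97.599
3 1.623 3.230 121.618
4 0.941 1.086 135.549
5 0.546 0.365 143.629
6 0.317 0.123 148.315
7 0.184 0.041 151.033
final: 151.033 0.522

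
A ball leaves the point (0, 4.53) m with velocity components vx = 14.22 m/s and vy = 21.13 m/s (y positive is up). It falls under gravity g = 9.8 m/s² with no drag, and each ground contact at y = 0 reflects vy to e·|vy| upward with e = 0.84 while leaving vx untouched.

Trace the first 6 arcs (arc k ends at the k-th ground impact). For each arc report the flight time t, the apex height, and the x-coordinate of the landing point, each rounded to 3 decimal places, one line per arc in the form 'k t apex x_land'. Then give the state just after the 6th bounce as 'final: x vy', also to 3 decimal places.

1 4.517 27.309 64.231
2 3.966 19.270 120.629
3 3.332 13.597 168.004
4 2.799 9.594 207.798
5 2.351 6.769 241.226
6 1.975 4.776 269.305
final: 269.305 8.128

Arc 1: start y=4.530, vy=21.130 → t=4.517, apex=27.309, x_land=64.231, impact vy=-23.136
  bounce: vy ← 0.84·23.136 = 19.434
Arc 2: start y=0.000, vy=19.434 → t=3.966, apex=19.270, x_land=120.629, impact vy=-19.434
  bounce: vy ← 0.84·19.434 = 16.325
Arc 3: start y=0.000, vy=16.325 → t=3.332, apex=13.597, x_land=168.004, impact vy=-16.325
  bounce: vy ← 0.84·16.325 = 13.713
Arc 4: start y=0.000, vy=13.713 → t=2.799, apex=9.594, x_land=207.798, impact vy=-13.713
  bounce: vy ← 0.84·13.713 = 11.519
Arc 5: start y=0.000, vy=11.519 → t=2.351, apex=6.769, x_land=241.226, impact vy=-11.519
  bounce: vy ← 0.84·11.519 = 9.676
Arc 6: start y=0.000, vy=9.676 → t=1.975, apex=4.776, x_land=269.305, impact vy=-9.676
  bounce: vy ← 0.84·9.676 = 8.128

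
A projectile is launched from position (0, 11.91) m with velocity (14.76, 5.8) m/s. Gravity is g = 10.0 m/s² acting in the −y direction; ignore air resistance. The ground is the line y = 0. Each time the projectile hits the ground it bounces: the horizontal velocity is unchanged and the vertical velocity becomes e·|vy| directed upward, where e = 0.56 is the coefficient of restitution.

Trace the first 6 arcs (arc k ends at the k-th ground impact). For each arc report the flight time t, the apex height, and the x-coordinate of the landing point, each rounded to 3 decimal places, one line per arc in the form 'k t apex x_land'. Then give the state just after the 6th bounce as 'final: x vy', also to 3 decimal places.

Arc 1: start y=11.910, vy=5.800 → t=2.229, apex=13.592, x_land=32.896, impact vy=-16.488
  bounce: vy ← 0.56·16.488 = 9.233
Arc 2: start y=0.000, vy=9.233 → t=1.847, apex=4.262, x_land=60.152, impact vy=-9.233
  bounce: vy ← 0.56·9.233 = 5.171
Arc 3: start y=0.000, vy=5.171 → t=1.034, apex=1.337, x_land=75.416, impact vy=-5.171
  bounce: vy ← 0.56·5.171 = 2.895
Arc 4: start y=0.000, vy=2.895 → t=0.579, apex=0.419, x_land=83.963, impact vy=-2.895
  bounce: vy ← 0.56·2.895 = 1.621
Arc 5: start y=0.000, vy=1.621 → t=0.324, apex=0.131, x_land=88.750, impact vy=-1.621
  bounce: vy ← 0.56·1.621 = 0.908
Arc 6: start y=0.000, vy=0.908 → t=0.182, apex=0.041, x_land=91.430, impact vy=-0.908
  bounce: vy ← 0.56·0.908 = 0.508

1 2.229 13.592 32.896
2 1.847 4.262 60.152
3 1.034 1.337 75.416
4 0.579 0.419 83.963
5 0.324 0.131 88.750
6 0.182 0.041 91.430
final: 91.430 0.508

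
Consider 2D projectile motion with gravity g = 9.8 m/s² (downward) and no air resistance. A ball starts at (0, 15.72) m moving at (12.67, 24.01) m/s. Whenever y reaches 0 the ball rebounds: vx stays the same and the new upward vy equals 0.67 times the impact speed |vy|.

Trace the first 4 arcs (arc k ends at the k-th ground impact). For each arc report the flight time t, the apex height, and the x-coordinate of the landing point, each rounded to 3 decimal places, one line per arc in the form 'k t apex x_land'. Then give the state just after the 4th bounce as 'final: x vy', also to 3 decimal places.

1 5.485 45.132 69.494
2 4.067 20.260 121.020
3 2.725 9.095 155.542
4 1.826 4.083 178.672
final: 178.672 5.993

Arc 1: start y=15.720, vy=24.010 → t=5.485, apex=45.132, x_land=69.494, impact vy=-29.742
  bounce: vy ← 0.67·29.742 = 19.927
Arc 2: start y=0.000, vy=19.927 → t=4.067, apex=20.260, x_land=121.020, impact vy=-19.927
  bounce: vy ← 0.67·19.927 = 13.351
Arc 3: start y=0.000, vy=13.351 → t=2.725, apex=9.095, x_land=155.542, impact vy=-13.351
  bounce: vy ← 0.67·13.351 = 8.945
Arc 4: start y=0.000, vy=8.945 → t=1.826, apex=4.083, x_land=178.672, impact vy=-8.945
  bounce: vy ← 0.67·8.945 = 5.993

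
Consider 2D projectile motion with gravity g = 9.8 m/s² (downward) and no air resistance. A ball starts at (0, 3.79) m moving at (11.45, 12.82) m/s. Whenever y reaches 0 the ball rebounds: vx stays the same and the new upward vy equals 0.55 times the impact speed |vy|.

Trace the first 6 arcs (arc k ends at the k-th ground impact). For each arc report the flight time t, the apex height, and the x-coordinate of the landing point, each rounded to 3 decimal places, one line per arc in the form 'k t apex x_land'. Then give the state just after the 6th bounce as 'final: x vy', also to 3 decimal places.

1 2.884 12.175 33.027
2 1.734 3.683 52.881
3 0.954 1.114 63.800
4 0.525 0.337 69.806
5 0.288 0.102 73.109
6 0.159 0.031 74.926
final: 74.926 0.428

Arc 1: start y=3.790, vy=12.820 → t=2.884, apex=12.175, x_land=33.027, impact vy=-15.448
  bounce: vy ← 0.55·15.448 = 8.496
Arc 2: start y=0.000, vy=8.496 → t=1.734, apex=3.683, x_land=52.881, impact vy=-8.496
  bounce: vy ← 0.55·8.496 = 4.673
Arc 3: start y=0.000, vy=4.673 → t=0.954, apex=1.114, x_land=63.800, impact vy=-4.673
  bounce: vy ← 0.55·4.673 = 2.570
Arc 4: start y=0.000, vy=2.570 → t=0.525, apex=0.337, x_land=69.806, impact vy=-2.570
  bounce: vy ← 0.55·2.570 = 1.414
Arc 5: start y=0.000, vy=1.414 → t=0.288, apex=0.102, x_land=73.109, impact vy=-1.414
  bounce: vy ← 0.55·1.414 = 0.777
Arc 6: start y=0.000, vy=0.777 → t=0.159, apex=0.031, x_land=74.926, impact vy=-0.777
  bounce: vy ← 0.55·0.777 = 0.428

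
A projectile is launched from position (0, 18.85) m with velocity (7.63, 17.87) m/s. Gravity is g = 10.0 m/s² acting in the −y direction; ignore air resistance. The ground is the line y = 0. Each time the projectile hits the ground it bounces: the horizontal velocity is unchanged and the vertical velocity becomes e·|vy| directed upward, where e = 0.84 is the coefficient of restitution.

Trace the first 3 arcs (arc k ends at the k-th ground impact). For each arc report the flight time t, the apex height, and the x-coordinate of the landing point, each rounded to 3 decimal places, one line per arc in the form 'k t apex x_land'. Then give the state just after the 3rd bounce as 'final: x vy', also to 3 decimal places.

1 4.426 34.817 33.769
2 4.433 24.567 67.594
3 3.724 17.334 96.008
final: 96.008 15.640

Arc 1: start y=18.850, vy=17.870 → t=4.426, apex=34.817, x_land=33.769, impact vy=-26.388
  bounce: vy ← 0.84·26.388 = 22.166
Arc 2: start y=0.000, vy=22.166 → t=4.433, apex=24.567, x_land=67.594, impact vy=-22.166
  bounce: vy ← 0.84·22.166 = 18.620
Arc 3: start y=0.000, vy=18.620 → t=3.724, apex=17.334, x_land=96.008, impact vy=-18.620
  bounce: vy ← 0.84·18.620 = 15.640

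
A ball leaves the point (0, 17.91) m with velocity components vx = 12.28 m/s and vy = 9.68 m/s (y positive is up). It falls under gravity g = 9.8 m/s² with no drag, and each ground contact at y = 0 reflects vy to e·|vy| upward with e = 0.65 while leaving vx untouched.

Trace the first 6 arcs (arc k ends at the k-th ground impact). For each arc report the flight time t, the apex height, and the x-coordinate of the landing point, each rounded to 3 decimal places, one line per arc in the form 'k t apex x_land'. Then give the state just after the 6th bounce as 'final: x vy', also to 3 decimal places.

Arc 1: start y=17.910, vy=9.680 → t=3.140, apex=22.691, x_land=38.555, impact vy=-21.089
  bounce: vy ← 0.65·21.089 = 13.708
Arc 2: start y=0.000, vy=13.708 → t=2.797, apex=9.587, x_land=72.908, impact vy=-13.708
  bounce: vy ← 0.65·13.708 = 8.910
Arc 3: start y=0.000, vy=8.910 → t=1.818, apex=4.050, x_land=95.238, impact vy=-8.910
  bounce: vy ← 0.65·8.910 = 5.792
Arc 4: start y=0.000, vy=5.792 → t=1.182, apex=1.711, x_land=109.752, impact vy=-5.792
  bounce: vy ← 0.65·5.792 = 3.764
Arc 5: start y=0.000, vy=3.764 → t=0.768, apex=0.723, x_land=119.187, impact vy=-3.764
  bounce: vy ← 0.65·3.764 = 2.447
Arc 6: start y=0.000, vy=2.447 → t=0.499, apex=0.305, x_land=125.319, impact vy=-2.447
  bounce: vy ← 0.65·2.447 = 1.590

1 3.140 22.691 38.555
2 2.797 9.587 72.908
3 1.818 4.050 95.238
4 1.182 1.711 109.752
5 0.768 0.723 119.187
6 0.499 0.305 125.319
final: 125.319 1.590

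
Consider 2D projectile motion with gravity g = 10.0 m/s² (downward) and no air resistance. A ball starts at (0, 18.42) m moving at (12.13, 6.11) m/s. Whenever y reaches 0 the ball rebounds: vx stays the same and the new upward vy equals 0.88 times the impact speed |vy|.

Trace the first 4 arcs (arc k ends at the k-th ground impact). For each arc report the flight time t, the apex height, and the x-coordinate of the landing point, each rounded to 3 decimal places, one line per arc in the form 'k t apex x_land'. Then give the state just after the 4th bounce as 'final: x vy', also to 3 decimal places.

1 2.625 20.287 31.845
2 3.545 15.710 74.847
3 3.120 12.166 112.689
4 2.745 9.421 145.990
final: 145.990 12.080

Arc 1: start y=18.420, vy=6.110 → t=2.625, apex=20.287, x_land=31.845, impact vy=-20.143
  bounce: vy ← 0.88·20.143 = 17.726
Arc 2: start y=0.000, vy=17.726 → t=3.545, apex=15.710, x_land=74.847, impact vy=-17.726
  bounce: vy ← 0.88·17.726 = 15.599
Arc 3: start y=0.000, vy=15.599 → t=3.120, apex=12.166, x_land=112.689, impact vy=-15.599
  bounce: vy ← 0.88·15.599 = 13.727
Arc 4: start y=0.000, vy=13.727 → t=2.745, apex=9.421, x_land=145.990, impact vy=-13.727
  bounce: vy ← 0.88·13.727 = 12.080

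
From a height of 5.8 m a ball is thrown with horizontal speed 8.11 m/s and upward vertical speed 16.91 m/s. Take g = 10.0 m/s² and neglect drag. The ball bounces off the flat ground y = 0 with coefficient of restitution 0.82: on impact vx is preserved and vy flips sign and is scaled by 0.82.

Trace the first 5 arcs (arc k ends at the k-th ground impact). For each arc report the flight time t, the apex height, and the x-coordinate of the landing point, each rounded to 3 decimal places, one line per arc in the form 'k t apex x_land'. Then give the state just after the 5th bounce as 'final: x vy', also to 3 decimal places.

Arc 1: start y=5.800, vy=16.910 → t=3.696, apex=20.097, x_land=29.973, impact vy=-20.049
  bounce: vy ← 0.82·20.049 = 16.440
Arc 2: start y=0.000, vy=16.440 → t=3.288, apex=13.513, x_land=56.639, impact vy=-16.440
  bounce: vy ← 0.82·16.440 = 13.481
Arc 3: start y=0.000, vy=13.481 → t=2.696, apex=9.086, x_land=78.505, impact vy=-13.481
  bounce: vy ← 0.82·13.481 = 11.054
Arc 4: start y=0.000, vy=11.054 → t=2.211, apex=6.110, x_land=96.435, impact vy=-11.054
  bounce: vy ← 0.82·11.054 = 9.064
Arc 5: start y=0.000, vy=9.064 → t=1.813, apex=4.108, x_land=111.137, impact vy=-9.064
  bounce: vy ← 0.82·9.064 = 7.433

1 3.696 20.097 29.973
2 3.288 13.513 56.639
3 2.696 9.086 78.505
4 2.211 6.110 96.435
5 1.813 4.108 111.137
final: 111.137 7.433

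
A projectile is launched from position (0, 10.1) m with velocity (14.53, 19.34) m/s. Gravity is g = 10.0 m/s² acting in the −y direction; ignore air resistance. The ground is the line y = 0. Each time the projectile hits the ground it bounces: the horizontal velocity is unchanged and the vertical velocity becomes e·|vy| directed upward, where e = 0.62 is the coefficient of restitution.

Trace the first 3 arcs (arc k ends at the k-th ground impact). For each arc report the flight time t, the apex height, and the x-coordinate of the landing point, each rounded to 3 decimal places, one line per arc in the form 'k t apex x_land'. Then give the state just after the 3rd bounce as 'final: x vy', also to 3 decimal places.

Arc 1: start y=10.100, vy=19.340 → t=4.334, apex=28.802, x_land=62.974, impact vy=-24.001
  bounce: vy ← 0.62·24.001 = 14.880
Arc 2: start y=0.000, vy=14.880 → t=2.976, apex=11.071, x_land=106.217, impact vy=-14.880
  bounce: vy ← 0.62·14.880 = 9.226
Arc 3: start y=0.000, vy=9.226 → t=1.845, apex=4.256, x_land=133.027, impact vy=-9.226
  bounce: vy ← 0.62·9.226 = 5.720

1 4.334 28.802 62.974
2 2.976 11.071 106.217
3 1.845 4.256 133.027
final: 133.027 5.720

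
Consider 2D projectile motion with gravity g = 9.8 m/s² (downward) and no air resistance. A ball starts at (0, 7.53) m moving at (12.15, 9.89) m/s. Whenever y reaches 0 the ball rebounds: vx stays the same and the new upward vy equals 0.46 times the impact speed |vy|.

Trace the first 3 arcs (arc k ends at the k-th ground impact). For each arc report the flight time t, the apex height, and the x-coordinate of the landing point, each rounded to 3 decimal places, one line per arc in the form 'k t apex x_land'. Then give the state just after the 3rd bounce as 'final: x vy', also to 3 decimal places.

1 2.608 12.520 31.683
2 1.471 2.649 49.551
3 0.676 0.561 57.771
final: 57.771 1.525

Arc 1: start y=7.530, vy=9.890 → t=2.608, apex=12.520, x_land=31.683, impact vy=-15.665
  bounce: vy ← 0.46·15.665 = 7.206
Arc 2: start y=0.000, vy=7.206 → t=1.471, apex=2.649, x_land=49.551, impact vy=-7.206
  bounce: vy ← 0.46·7.206 = 3.315
Arc 3: start y=0.000, vy=3.315 → t=0.676, apex=0.561, x_land=57.771, impact vy=-3.315
  bounce: vy ← 0.46·3.315 = 1.525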